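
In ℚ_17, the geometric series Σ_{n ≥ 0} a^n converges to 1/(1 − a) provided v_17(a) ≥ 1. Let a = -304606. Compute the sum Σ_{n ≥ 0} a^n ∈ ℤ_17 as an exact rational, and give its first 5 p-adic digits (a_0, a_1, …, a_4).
Σ a^n = 1/(1 − a) = 1/304607;  first 5 digits = (1, 0, 0, 6, 13)

v_17(a) = 3 ≥ 1, so the series converges in ℤ_17 to 1/(1 − a) = 1/(1 − (-304606)) = 1/304607. Expand this rational in ℤ_17: compute digits iteratively via d_i = x_i mod 17, x_{i+1} = (x_i − d_i)/17. The first 5 digits are (1, 0, 0, 6, 13).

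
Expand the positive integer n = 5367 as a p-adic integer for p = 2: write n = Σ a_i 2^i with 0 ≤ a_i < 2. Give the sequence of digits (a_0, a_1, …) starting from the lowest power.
(a_0, a_1, …) = (1, 1, 1, 0, 1, 1, 1, 1, 0, 0, 1, 0, 1)

Repeated division by 2 gives the digits low-to-high: 5367 = 1 + 1·2^1 + 1·2^2 + 1·2^4 + 1·2^5 + 1·2^6 + 1·2^7 + 1·2^10 + 1·2^12. Digit sequence: (1, 1, 1, 0, 1, 1, 1, 1, 0, 0, 1, 0, 1).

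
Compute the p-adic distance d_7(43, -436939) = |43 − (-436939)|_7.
d_7(43, -436939) = 1/16807

Step 1 — x − y = 43 − (-436939) = 436982. Step 2 — v_7(436982) = 5 (factor: 436982 = (7^5 · 26); the sign does not affect v_p). Step 3 — |x − y|_7 = 7^{-5} = 1/16807.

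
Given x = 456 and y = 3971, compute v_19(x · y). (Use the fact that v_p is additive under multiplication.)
v_19(1810776) = 3

v_p(x) = 1 (factor: 456 = 19^1 · 24); v_p(y) = 2 (factor: 3971 = 19^2 · 11). Additivity: v_p(xy) = v_p(x) + v_p(y) = 1 + 2 = 3. (Direct check: xy = 1810776 = 19^3 · (264).)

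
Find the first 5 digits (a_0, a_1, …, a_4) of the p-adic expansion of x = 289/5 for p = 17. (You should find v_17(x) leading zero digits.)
(a_0, …, a_4) = (0, 0, 7, 3, 10)

v_17(289/5) = 2, so a_0 = ... = a_1 = 0. Factor out: x = 17^2 · u with u = 1/5 a unit in ℤ_17. Expand u iteratively via a_{v+i} = u_i mod 17, u_{i+1} = (u_i − a_{v+i})/17:
  u_0 = 1/5;  a_2 = 7;  u_1 = (u_0 − 7)/17 = -2/5
  u_1 = -2/5;  a_3 = 3;  u_2 = (u_1 − 3)/17 = -1/5
  u_2 = -1/5;  a_4 = 10;  u_3 = (u_2 − 10)/17 = -3/5
Digits: (0, 0, 7, 3, 10).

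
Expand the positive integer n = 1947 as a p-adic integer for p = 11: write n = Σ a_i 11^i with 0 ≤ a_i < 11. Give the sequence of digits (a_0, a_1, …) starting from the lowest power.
(a_0, a_1, …) = (0, 1, 5, 1)

Repeated division by 11 gives the digits low-to-high: 1947 = 1·11^1 + 5·11^2 + 1·11^3. Digit sequence: (0, 1, 5, 1).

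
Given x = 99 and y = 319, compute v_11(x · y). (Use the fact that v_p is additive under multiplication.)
v_11(31581) = 2

v_p(x) = 1 (factor: 99 = 11^1 · 9); v_p(y) = 1 (factor: 319 = 11^1 · 29). Additivity: v_p(xy) = v_p(x) + v_p(y) = 1 + 1 = 2. (Direct check: xy = 31581 = 11^2 · (261).)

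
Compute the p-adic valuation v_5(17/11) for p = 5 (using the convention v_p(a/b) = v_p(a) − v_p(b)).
v_5(17/11) = 0

Factor powers of 5 from the numerator and denominator of the reduced fraction: 17 = 5^0 · 17 and 11 = 5^0 · 11. Apply v_p(a/b) = v_p(a) − v_p(b): v_5(17/11) = 0 − 0 = 0.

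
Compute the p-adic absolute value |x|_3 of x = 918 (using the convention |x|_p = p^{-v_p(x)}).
|918|_3 = 1/27

Step 1 — compute v_3(x) by factoring powers of 3 out of the numerator and denominator: v_3(918) = 3. Step 2 — apply |x|_p = p^{-v_p(x)} = 3^{-3} = 1/27.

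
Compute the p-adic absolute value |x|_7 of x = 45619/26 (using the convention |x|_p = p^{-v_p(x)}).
|45619/26|_7 = 1/2401

Step 1 — compute v_7(x) by factoring powers of 7 out of the numerator and denominator: v_7(45619/26) = 4. Step 2 — apply |x|_p = p^{-v_p(x)} = 7^{-4} = 1/2401.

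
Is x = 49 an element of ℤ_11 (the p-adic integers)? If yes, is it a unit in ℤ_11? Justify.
x ∈ ℤ_11^× (unit); v_11(x) = 0

ℤ_11 = {x ∈ ℚ_11 : v_11(x) ≥ 0} and ℤ_11^× = {x ∈ ℤ_11 : v_11(x) = 0}. Here v_11(49) = v_11(num) − v_11(den) = 0; compare against these criteria.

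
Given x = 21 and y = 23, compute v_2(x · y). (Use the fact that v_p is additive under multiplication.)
v_2(483) = 0

v_p(x) = 0 (factor: 21 = 2^0 · 21); v_p(y) = 0 (factor: 23 = 2^0 · 23). Additivity: v_p(xy) = v_p(x) + v_p(y) = 0 + 0 = 0. (Direct check: xy = 483 = 2^0 · (483).)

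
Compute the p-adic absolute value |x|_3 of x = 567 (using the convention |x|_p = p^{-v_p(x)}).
|567|_3 = 1/81

Step 1 — compute v_3(x) by factoring powers of 3 out of the numerator and denominator: v_3(567) = 4. Step 2 — apply |x|_p = p^{-v_p(x)} = 3^{-4} = 1/81.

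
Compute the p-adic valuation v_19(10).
v_19(10) = 0

v_19(n) is the largest exponent k such that 19^k divides n. Factor out: 10 = 19^0 · 10. (Sign doesn't affect v_p.) So v_19(10) = 0.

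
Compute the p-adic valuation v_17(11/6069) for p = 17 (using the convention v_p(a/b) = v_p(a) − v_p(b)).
v_17(11/6069) = -2

Factor powers of 17 from the numerator and denominator of the reduced fraction: 11 = 17^0 · 11 and 6069 = 17^2 · 21. Apply v_p(a/b) = v_p(a) − v_p(b): v_17(11/6069) = 0 − 2 = -2.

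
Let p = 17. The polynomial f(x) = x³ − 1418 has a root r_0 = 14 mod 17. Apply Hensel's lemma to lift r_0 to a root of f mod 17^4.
r_3 = 12424 (mod 83521)

Hensel: r_{i+1} = r_i − f(r_i)/f′(r_i) mod 17^{i+2}, where f′(x) = 3x². Iterate:
  r_0 = 14 (mod 17)
  r_1 = 286 (mod 289)
  r_2 = 2598 (mod 4913)
  r_3 = 12424 (mod 83521)
Final: r = 12424 with f(r) ≡ 0 mod 17^4.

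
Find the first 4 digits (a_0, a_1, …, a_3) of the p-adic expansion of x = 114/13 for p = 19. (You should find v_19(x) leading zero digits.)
(a_0, …, a_3) = (0, 18, 2, 13)

v_19(114/13) = 1, so a_0 = ... = a_0 = 0. Factor out: x = 19^1 · u with u = 6/13 a unit in ℤ_19. Expand u iteratively via a_{v+i} = u_i mod 19, u_{i+1} = (u_i − a_{v+i})/19:
  u_0 = 6/13;  a_1 = 18;  u_1 = (u_0 − 18)/19 = -12/13
  u_1 = -12/13;  a_2 = 2;  u_2 = (u_1 − 2)/19 = -2/13
  u_2 = -2/13;  a_3 = 13;  u_3 = (u_2 − 13)/19 = -9/13
Digits: (0, 18, 2, 13).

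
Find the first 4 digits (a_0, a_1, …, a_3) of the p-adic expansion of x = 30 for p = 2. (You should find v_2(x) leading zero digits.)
(a_0, …, a_3) = (0, 1, 1, 1)

v_2(30) = 1, so a_0 = ... = a_0 = 0. Factor out: x = 2^1 · u with u = 15 a unit in ℤ_2. Expand u iteratively via a_{v+i} = u_i mod 2, u_{i+1} = (u_i − a_{v+i})/2:
  u_0 = 15;  a_1 = 1;  u_1 = (u_0 − 1)/2 = 7
  u_1 = 7;  a_2 = 1;  u_2 = (u_1 − 1)/2 = 3
  u_2 = 3;  a_3 = 1;  u_3 = (u_2 − 1)/2 = 1
Digits: (0, 1, 1, 1).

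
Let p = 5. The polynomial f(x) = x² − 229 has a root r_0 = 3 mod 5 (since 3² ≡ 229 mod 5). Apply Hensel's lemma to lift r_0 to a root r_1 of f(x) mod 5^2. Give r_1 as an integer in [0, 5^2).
r_1 = 23 (mod 25)

Hensel's recurrence: r_{i+1} = r_i − f(r_i)·(f′(r_i))^{-1} mod 5^{i+2}, with f′(x) = 2x. Iterate:
  r_0 = 3 (mod 5)
  r_1 = 23 (mod 25)
Final: r_1 = 23, and one checks f(r_1) ≡ 0 mod 5^2.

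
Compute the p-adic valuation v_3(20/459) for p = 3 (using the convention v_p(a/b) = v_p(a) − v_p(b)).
v_3(20/459) = -3

Factor powers of 3 from the numerator and denominator of the reduced fraction: 20 = 3^0 · 20 and 459 = 3^3 · 17. Apply v_p(a/b) = v_p(a) − v_p(b): v_3(20/459) = 0 − 3 = -3.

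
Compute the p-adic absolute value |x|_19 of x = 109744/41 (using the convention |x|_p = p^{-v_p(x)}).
|109744/41|_19 = 1/6859

Step 1 — compute v_19(x) by factoring powers of 19 out of the numerator and denominator: v_19(109744/41) = 3. Step 2 — apply |x|_p = p^{-v_p(x)} = 19^{-3} = 1/6859.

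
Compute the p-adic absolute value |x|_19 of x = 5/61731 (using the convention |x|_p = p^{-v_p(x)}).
|5/61731|_19 = 6859

Step 1 — compute v_19(x) by factoring powers of 19 out of the numerator and denominator: v_19(5/61731) = -3. Step 2 — apply |x|_p = p^{-v_p(x)} = 19^{3} = 6859.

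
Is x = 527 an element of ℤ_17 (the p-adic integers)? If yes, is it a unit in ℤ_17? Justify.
x ∈ ℤ_17 but not a unit; v_17(x) = 1 > 0

ℤ_17 = {x ∈ ℚ_17 : v_17(x) ≥ 0} and ℤ_17^× = {x ∈ ℤ_17 : v_17(x) = 0}. Here v_17(527) = v_17(num) − v_17(den) = 1; compare against these criteria.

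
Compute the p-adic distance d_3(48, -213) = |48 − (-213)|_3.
d_3(48, -213) = 1/9

Step 1 — x − y = 48 − (-213) = 261. Step 2 — v_3(261) = 2 (factor: 261 = (3^2 · 29); the sign does not affect v_p). Step 3 — |x − y|_3 = 3^{-2} = 1/9.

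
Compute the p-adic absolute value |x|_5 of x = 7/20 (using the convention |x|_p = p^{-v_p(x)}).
|7/20|_5 = 5

Step 1 — compute v_5(x) by factoring powers of 5 out of the numerator and denominator: v_5(7/20) = -1. Step 2 — apply |x|_p = p^{-v_p(x)} = 5^{1} = 5.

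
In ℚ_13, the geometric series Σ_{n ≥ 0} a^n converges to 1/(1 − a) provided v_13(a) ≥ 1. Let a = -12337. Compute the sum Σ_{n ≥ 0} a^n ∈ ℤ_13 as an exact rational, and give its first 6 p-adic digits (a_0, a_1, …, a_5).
Σ a^n = 1/(1 − a) = 1/12338;  first 6 digits = (1, 0, 5, 7, 11, 6)

v_13(a) = 2 ≥ 1, so the series converges in ℤ_13 to 1/(1 − a) = 1/(1 − (-12337)) = 1/12338. Expand this rational in ℤ_13: compute digits iteratively via d_i = x_i mod 13, x_{i+1} = (x_i − d_i)/13. The first 6 digits are (1, 0, 5, 7, 11, 6).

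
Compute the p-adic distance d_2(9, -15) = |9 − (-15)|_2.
d_2(9, -15) = 1/8

Step 1 — x − y = 9 − (-15) = 24. Step 2 — v_2(24) = 3 (factor: 24 = (2^3 · 3); the sign does not affect v_p). Step 3 — |x − y|_2 = 2^{-3} = 1/8.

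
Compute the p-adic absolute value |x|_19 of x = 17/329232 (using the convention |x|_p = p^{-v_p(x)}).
|17/329232|_19 = 6859

Step 1 — compute v_19(x) by factoring powers of 19 out of the numerator and denominator: v_19(17/329232) = -3. Step 2 — apply |x|_p = p^{-v_p(x)} = 19^{3} = 6859.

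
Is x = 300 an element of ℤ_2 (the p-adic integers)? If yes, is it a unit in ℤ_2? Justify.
x ∈ ℤ_2 but not a unit; v_2(x) = 2 > 0

ℤ_2 = {x ∈ ℚ_2 : v_2(x) ≥ 0} and ℤ_2^× = {x ∈ ℤ_2 : v_2(x) = 0}. Here v_2(300) = v_2(num) − v_2(den) = 2; compare against these criteria.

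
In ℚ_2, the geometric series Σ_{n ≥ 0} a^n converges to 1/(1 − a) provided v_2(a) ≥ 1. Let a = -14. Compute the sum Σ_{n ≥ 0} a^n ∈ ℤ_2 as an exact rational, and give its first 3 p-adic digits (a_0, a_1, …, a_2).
Σ a^n = 1/(1 − a) = 1/15;  first 3 digits = (1, 1, 1)

v_2(a) = 1 ≥ 1, so the series converges in ℤ_2 to 1/(1 − a) = 1/(1 − (-14)) = 1/15. Expand this rational in ℤ_2: compute digits iteratively via d_i = x_i mod 2, x_{i+1} = (x_i − d_i)/2. The first 3 digits are (1, 1, 1).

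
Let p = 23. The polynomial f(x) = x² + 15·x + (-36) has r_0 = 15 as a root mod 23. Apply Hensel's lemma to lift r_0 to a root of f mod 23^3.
r_2 = 8364 (mod 12167)

Hensel: r_{i+1} = r_i − f(r_i)·(f′(r_i))^{-1} mod 23^{i+2}, f′(x) = 2x + 15. Iterate:
  r_0 = 15 (mod 23)
  r_1 = 429 (mod 529)
  r_2 = 8364 (mod 12167)
Final: r = 8364 satisfies f(r) ≡ 0 mod 23^3.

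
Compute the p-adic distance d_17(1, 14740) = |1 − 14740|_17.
d_17(1, 14740) = 1/4913

Step 1 — x − y = 1 − 14740 = -14739. Step 2 — v_17(-14739) = 3 (factor: -14739 = −(17^3 · 3); the sign does not affect v_p). Step 3 — |x − y|_17 = 17^{-3} = 1/4913.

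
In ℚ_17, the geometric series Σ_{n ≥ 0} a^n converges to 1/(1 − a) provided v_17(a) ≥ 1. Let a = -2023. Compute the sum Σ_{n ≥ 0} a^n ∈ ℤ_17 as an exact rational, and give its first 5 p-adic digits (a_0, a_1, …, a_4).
Σ a^n = 1/(1 − a) = 1/2024;  first 5 digits = (1, 0, 10, 16, 14)

v_17(a) = 2 ≥ 1, so the series converges in ℤ_17 to 1/(1 − a) = 1/(1 − (-2023)) = 1/2024. Expand this rational in ℤ_17: compute digits iteratively via d_i = x_i mod 17, x_{i+1} = (x_i − d_i)/17. The first 5 digits are (1, 0, 10, 16, 14).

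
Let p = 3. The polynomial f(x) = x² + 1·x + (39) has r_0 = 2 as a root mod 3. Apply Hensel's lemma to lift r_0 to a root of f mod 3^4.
r_3 = 74 (mod 81)

Hensel: r_{i+1} = r_i − f(r_i)·(f′(r_i))^{-1} mod 3^{i+2}, f′(x) = 2x + 1. Iterate:
  r_0 = 2 (mod 3)
  r_1 = 2 (mod 9)
  r_2 = 20 (mod 27)
  r_3 = 74 (mod 81)
Final: r = 74 satisfies f(r) ≡ 0 mod 3^4.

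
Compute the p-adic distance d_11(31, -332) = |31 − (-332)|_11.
d_11(31, -332) = 1/121

Step 1 — x − y = 31 − (-332) = 363. Step 2 — v_11(363) = 2 (factor: 363 = (11^2 · 3); the sign does not affect v_p). Step 3 — |x − y|_11 = 11^{-2} = 1/121.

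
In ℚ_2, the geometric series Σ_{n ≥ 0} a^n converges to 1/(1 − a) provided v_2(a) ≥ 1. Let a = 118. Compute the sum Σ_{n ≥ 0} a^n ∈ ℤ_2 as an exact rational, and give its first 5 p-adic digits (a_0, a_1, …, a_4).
Σ a^n = 1/(1 − a) = -1/117;  first 5 digits = (1, 1, 0, 0, 0)

v_2(a) = 1 ≥ 1, so the series converges in ℤ_2 to 1/(1 − a) = 1/(1 − 118) = -1/117. Expand this rational in ℤ_2: compute digits iteratively via d_i = x_i mod 2, x_{i+1} = (x_i − d_i)/2. The first 5 digits are (1, 1, 0, 0, 0).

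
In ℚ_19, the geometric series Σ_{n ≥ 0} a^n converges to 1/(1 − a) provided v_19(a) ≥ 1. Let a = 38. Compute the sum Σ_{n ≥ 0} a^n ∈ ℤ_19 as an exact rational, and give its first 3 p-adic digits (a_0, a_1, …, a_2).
Σ a^n = 1/(1 − a) = -1/37;  first 3 digits = (1, 2, 4)

v_19(a) = 1 ≥ 1, so the series converges in ℤ_19 to 1/(1 − a) = 1/(1 − 38) = -1/37. Expand this rational in ℤ_19: compute digits iteratively via d_i = x_i mod 19, x_{i+1} = (x_i − d_i)/19. The first 3 digits are (1, 2, 4).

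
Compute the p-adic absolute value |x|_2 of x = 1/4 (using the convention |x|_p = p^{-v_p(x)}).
|1/4|_2 = 4

Step 1 — compute v_2(x) by factoring powers of 2 out of the numerator and denominator: v_2(1/4) = -2. Step 2 — apply |x|_p = p^{-v_p(x)} = 2^{2} = 4.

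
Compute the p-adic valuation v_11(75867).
v_11(75867) = 3

v_11(n) is the largest exponent k such that 11^k divides n. Factor out: 75867 = 11^3 · 57. (Sign doesn't affect v_p.) So v_11(75867) = 3.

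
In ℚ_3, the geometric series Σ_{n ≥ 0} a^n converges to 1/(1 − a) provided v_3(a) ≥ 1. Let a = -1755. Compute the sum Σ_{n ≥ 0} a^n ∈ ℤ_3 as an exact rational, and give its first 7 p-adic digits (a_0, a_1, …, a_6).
Σ a^n = 1/(1 − a) = 1/1756;  first 7 digits = (1, 0, 0, 1, 2, 1, 1)

v_3(a) = 3 ≥ 1, so the series converges in ℤ_3 to 1/(1 − a) = 1/(1 − (-1755)) = 1/1756. Expand this rational in ℤ_3: compute digits iteratively via d_i = x_i mod 3, x_{i+1} = (x_i − d_i)/3. The first 7 digits are (1, 0, 0, 1, 2, 1, 1).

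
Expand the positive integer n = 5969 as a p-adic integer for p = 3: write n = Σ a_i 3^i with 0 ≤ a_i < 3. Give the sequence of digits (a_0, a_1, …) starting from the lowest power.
(a_0, a_1, …) = (2, 0, 0, 2, 1, 0, 2, 2)

Repeated division by 3 gives the digits low-to-high: 5969 = 2 + 2·3^3 + 1·3^4 + 2·3^6 + 2·3^7. Digit sequence: (2, 0, 0, 2, 1, 0, 2, 2).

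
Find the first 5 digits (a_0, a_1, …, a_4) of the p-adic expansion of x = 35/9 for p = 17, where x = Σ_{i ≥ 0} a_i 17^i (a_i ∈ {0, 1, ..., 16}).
(a_0, …, a_4) = (2, 2, 15, 1, 15)

v_17(35/9) = 0 (numerator and denominator both coprime to 17), so x ∈ ℤ_17^×. Compute digits iteratively via a_i = x_i mod 17, x_{i+1} = (x_i − a_i)/17, with x_0 = x:
  x_0 = 35/9;  a_0 = 2;  x_1 = (x_0 − 2)/17 = 1/9
  x_1 = 1/9;  a_1 = 2;  x_2 = (x_1 − 2)/17 = -1/9
  x_2 = -1/9;  a_2 = 15;  x_3 = (x_2 − 15)/17 = -8/9
  x_3 = -8/9;  a_3 = 1;  x_4 = (x_3 − 1)/17 = -1/9
  x_4 = -1/9;  a_4 = 15;  x_5 = (x_4 − 15)/17 = -8/9
Digits: (2, 2, 15, 1, 15).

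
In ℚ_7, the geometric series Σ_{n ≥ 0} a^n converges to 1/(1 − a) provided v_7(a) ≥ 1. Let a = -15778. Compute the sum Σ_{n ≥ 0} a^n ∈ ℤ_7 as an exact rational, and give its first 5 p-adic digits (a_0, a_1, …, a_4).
Σ a^n = 1/(1 − a) = 1/15779;  first 5 digits = (1, 0, 0, 3, 0)

v_7(a) = 3 ≥ 1, so the series converges in ℤ_7 to 1/(1 − a) = 1/(1 − (-15778)) = 1/15779. Expand this rational in ℤ_7: compute digits iteratively via d_i = x_i mod 7, x_{i+1} = (x_i − d_i)/7. The first 5 digits are (1, 0, 0, 3, 0).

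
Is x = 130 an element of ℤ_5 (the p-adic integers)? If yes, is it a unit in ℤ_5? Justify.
x ∈ ℤ_5 but not a unit; v_5(x) = 1 > 0

ℤ_5 = {x ∈ ℚ_5 : v_5(x) ≥ 0} and ℤ_5^× = {x ∈ ℤ_5 : v_5(x) = 0}. Here v_5(130) = v_5(num) − v_5(den) = 1; compare against these criteria.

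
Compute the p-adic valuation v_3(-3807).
v_3(-3807) = 4

v_3(n) is the largest exponent k such that 3^k divides n. Factor out: -3807 = -3^4 · 47. (Sign doesn't affect v_p.) So v_3(-3807) = 4.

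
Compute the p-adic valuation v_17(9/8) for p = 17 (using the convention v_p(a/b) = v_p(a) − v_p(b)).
v_17(9/8) = 0

Factor powers of 17 from the numerator and denominator of the reduced fraction: 9 = 17^0 · 9 and 8 = 17^0 · 8. Apply v_p(a/b) = v_p(a) − v_p(b): v_17(9/8) = 0 − 0 = 0.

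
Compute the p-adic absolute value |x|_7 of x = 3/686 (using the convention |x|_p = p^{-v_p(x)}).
|3/686|_7 = 343

Step 1 — compute v_7(x) by factoring powers of 7 out of the numerator and denominator: v_7(3/686) = -3. Step 2 — apply |x|_p = p^{-v_p(x)} = 7^{3} = 343.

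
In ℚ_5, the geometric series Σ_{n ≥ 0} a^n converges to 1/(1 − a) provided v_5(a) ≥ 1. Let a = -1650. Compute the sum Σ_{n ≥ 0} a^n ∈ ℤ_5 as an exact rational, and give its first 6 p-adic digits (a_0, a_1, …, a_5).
Σ a^n = 1/(1 − a) = 1/1651;  first 6 digits = (1, 0, 4, 1, 3, 0)

v_5(a) = 2 ≥ 1, so the series converges in ℤ_5 to 1/(1 − a) = 1/(1 − (-1650)) = 1/1651. Expand this rational in ℤ_5: compute digits iteratively via d_i = x_i mod 5, x_{i+1} = (x_i − d_i)/5. The first 6 digits are (1, 0, 4, 1, 3, 0).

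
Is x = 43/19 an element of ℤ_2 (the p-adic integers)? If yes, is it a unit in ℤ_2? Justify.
x ∈ ℤ_2^× (unit); v_2(x) = 0

ℤ_2 = {x ∈ ℚ_2 : v_2(x) ≥ 0} and ℤ_2^× = {x ∈ ℤ_2 : v_2(x) = 0}. Here v_2(43/19) = v_2(num) − v_2(den) = 0; compare against these criteria.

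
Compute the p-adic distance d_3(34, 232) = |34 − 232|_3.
d_3(34, 232) = 1/9

Step 1 — x − y = 34 − 232 = -198. Step 2 — v_3(-198) = 2 (factor: -198 = −(3^2 · 22); the sign does not affect v_p). Step 3 — |x − y|_3 = 3^{-2} = 1/9.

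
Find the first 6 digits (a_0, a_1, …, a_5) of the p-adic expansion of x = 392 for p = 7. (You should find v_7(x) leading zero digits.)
(a_0, …, a_5) = (0, 0, 1, 1, 0, 0)

v_7(392) = 2, so a_0 = ... = a_1 = 0. Factor out: x = 7^2 · u with u = 8 a unit in ℤ_7. Expand u iteratively via a_{v+i} = u_i mod 7, u_{i+1} = (u_i − a_{v+i})/7:
  u_0 = 8;  a_2 = 1;  u_1 = (u_0 − 1)/7 = 1
  u_1 = 1;  a_3 = 1;  u_2 = (u_1 − 1)/7 = 0
  u_2 = 0;  a_4 = 0;  u_3 = (u_2 − 0)/7 = 0
  u_3 = 0;  a_5 = 0;  u_4 = (u_3 − 0)/7 = 0
Digits: (0, 0, 1, 1, 0, 0).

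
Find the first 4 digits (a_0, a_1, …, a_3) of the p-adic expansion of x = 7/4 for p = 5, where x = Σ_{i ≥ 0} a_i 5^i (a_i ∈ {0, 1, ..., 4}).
(a_0, …, a_3) = (3, 1, 1, 1)

v_5(7/4) = 0 (numerator and denominator both coprime to 5), so x ∈ ℤ_5^×. Compute digits iteratively via a_i = x_i mod 5, x_{i+1} = (x_i − a_i)/5, with x_0 = x:
  x_0 = 7/4;  a_0 = 3;  x_1 = (x_0 − 3)/5 = -1/4
  x_1 = -1/4;  a_1 = 1;  x_2 = (x_1 − 1)/5 = -1/4
  x_2 = -1/4;  a_2 = 1;  x_3 = (x_2 − 1)/5 = -1/4
  x_3 = -1/4;  a_3 = 1;  x_4 = (x_3 − 1)/5 = -1/4
Digits: (3, 1, 1, 1).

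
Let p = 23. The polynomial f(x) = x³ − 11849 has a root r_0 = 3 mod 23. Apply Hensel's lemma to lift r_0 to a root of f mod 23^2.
r_1 = 49 (mod 529)

Hensel: r_{i+1} = r_i − f(r_i)/f′(r_i) mod 23^{i+2}, where f′(x) = 3x². Iterate:
  r_0 = 3 (mod 23)
  r_1 = 49 (mod 529)
Final: r = 49 with f(r) ≡ 0 mod 23^2.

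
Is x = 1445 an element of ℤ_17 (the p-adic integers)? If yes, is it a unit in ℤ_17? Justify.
x ∈ ℤ_17 but not a unit; v_17(x) = 2 > 0

ℤ_17 = {x ∈ ℚ_17 : v_17(x) ≥ 0} and ℤ_17^× = {x ∈ ℤ_17 : v_17(x) = 0}. Here v_17(1445) = v_17(num) − v_17(den) = 2; compare against these criteria.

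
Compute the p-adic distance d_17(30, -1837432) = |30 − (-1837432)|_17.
d_17(30, -1837432) = 1/83521

Step 1 — x − y = 30 − (-1837432) = 1837462. Step 2 — v_17(1837462) = 4 (factor: 1837462 = (17^4 · 22); the sign does not affect v_p). Step 3 — |x − y|_17 = 17^{-4} = 1/83521.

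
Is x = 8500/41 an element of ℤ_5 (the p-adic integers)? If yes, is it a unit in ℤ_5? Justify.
x ∈ ℤ_5 but not a unit; v_5(x) = 3 > 0

ℤ_5 = {x ∈ ℚ_5 : v_5(x) ≥ 0} and ℤ_5^× = {x ∈ ℤ_5 : v_5(x) = 0}. Here v_5(8500/41) = v_5(num) − v_5(den) = 3; compare against these criteria.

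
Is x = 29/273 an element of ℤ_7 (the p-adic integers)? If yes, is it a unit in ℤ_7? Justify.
x ∉ ℤ_7 (v_7(x) = -1 < 0)

ℤ_7 = {x ∈ ℚ_7 : v_7(x) ≥ 0} and ℤ_7^× = {x ∈ ℤ_7 : v_7(x) = 0}. Here v_7(29/273) = v_7(num) − v_7(den) = -1; compare against these criteria.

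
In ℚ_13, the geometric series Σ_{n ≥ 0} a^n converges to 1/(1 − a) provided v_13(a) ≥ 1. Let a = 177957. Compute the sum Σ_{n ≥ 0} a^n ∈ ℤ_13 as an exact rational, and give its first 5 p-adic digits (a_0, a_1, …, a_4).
Σ a^n = 1/(1 − a) = -1/177956;  first 5 digits = (1, 0, 0, 3, 6)

v_13(a) = 3 ≥ 1, so the series converges in ℤ_13 to 1/(1 − a) = 1/(1 − 177957) = -1/177956. Expand this rational in ℤ_13: compute digits iteratively via d_i = x_i mod 13, x_{i+1} = (x_i − d_i)/13. The first 5 digits are (1, 0, 0, 3, 6).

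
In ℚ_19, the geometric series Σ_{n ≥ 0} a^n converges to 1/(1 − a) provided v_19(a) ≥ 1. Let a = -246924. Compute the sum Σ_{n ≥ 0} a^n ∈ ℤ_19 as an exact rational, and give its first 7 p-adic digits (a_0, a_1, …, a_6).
Σ a^n = 1/(1 − a) = 1/246925;  first 7 digits = (1, 0, 0, 2, 17, 18, 3)

v_19(a) = 3 ≥ 1, so the series converges in ℤ_19 to 1/(1 − a) = 1/(1 − (-246924)) = 1/246925. Expand this rational in ℤ_19: compute digits iteratively via d_i = x_i mod 19, x_{i+1} = (x_i − d_i)/19. The first 7 digits are (1, 0, 0, 2, 17, 18, 3).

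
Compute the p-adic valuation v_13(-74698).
v_13(-74698) = 3

v_13(n) is the largest exponent k such that 13^k divides n. Factor out: -74698 = -13^3 · 34. (Sign doesn't affect v_p.) So v_13(-74698) = 3.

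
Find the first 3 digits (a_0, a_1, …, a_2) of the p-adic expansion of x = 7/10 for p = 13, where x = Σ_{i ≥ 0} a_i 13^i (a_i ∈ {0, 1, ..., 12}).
(a_0, …, a_2) = (2, 9, 11)

v_13(7/10) = 0 (numerator and denominator both coprime to 13), so x ∈ ℤ_13^×. Compute digits iteratively via a_i = x_i mod 13, x_{i+1} = (x_i − a_i)/13, with x_0 = x:
  x_0 = 7/10;  a_0 = 2;  x_1 = (x_0 − 2)/13 = -1/10
  x_1 = -1/10;  a_1 = 9;  x_2 = (x_1 − 9)/13 = -7/10
  x_2 = -7/10;  a_2 = 11;  x_3 = (x_2 − 11)/13 = -9/10
Digits: (2, 9, 11).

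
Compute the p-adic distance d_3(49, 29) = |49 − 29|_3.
d_3(49, 29) = 1

Step 1 — x − y = 49 − 29 = 20. Step 2 — v_3(20) = 0 (factor: 20 = (3^0 · 20); the sign does not affect v_p). Step 3 — |x − y|_3 = 3^{0} = 1.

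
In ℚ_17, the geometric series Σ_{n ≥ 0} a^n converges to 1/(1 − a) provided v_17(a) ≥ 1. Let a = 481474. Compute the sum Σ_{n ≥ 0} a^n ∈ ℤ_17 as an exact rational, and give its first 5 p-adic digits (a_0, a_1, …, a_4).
Σ a^n = 1/(1 − a) = -1/481473;  first 5 digits = (1, 0, 0, 13, 5)

v_17(a) = 3 ≥ 1, so the series converges in ℤ_17 to 1/(1 − a) = 1/(1 − 481474) = -1/481473. Expand this rational in ℤ_17: compute digits iteratively via d_i = x_i mod 17, x_{i+1} = (x_i − d_i)/17. The first 5 digits are (1, 0, 0, 13, 5).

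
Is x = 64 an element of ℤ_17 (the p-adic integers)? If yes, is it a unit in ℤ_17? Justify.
x ∈ ℤ_17^× (unit); v_17(x) = 0

ℤ_17 = {x ∈ ℚ_17 : v_17(x) ≥ 0} and ℤ_17^× = {x ∈ ℤ_17 : v_17(x) = 0}. Here v_17(64) = v_17(num) − v_17(den) = 0; compare against these criteria.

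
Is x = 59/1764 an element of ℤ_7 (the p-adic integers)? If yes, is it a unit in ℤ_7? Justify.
x ∉ ℤ_7 (v_7(x) = -2 < 0)

ℤ_7 = {x ∈ ℚ_7 : v_7(x) ≥ 0} and ℤ_7^× = {x ∈ ℤ_7 : v_7(x) = 0}. Here v_7(59/1764) = v_7(num) − v_7(den) = -2; compare against these criteria.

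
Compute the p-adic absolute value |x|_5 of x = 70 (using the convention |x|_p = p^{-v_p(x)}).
|70|_5 = 1/5

Step 1 — compute v_5(x) by factoring powers of 5 out of the numerator and denominator: v_5(70) = 1. Step 2 — apply |x|_p = p^{-v_p(x)} = 5^{-1} = 1/5.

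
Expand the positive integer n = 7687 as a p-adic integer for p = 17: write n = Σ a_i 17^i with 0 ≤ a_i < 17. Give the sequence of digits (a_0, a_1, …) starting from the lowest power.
(a_0, a_1, …) = (3, 10, 9, 1)

Repeated division by 17 gives the digits low-to-high: 7687 = 3 + 10·17^1 + 9·17^2 + 1·17^3. Digit sequence: (3, 10, 9, 1).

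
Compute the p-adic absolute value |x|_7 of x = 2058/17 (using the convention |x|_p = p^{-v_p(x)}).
|2058/17|_7 = 1/343

Step 1 — compute v_7(x) by factoring powers of 7 out of the numerator and denominator: v_7(2058/17) = 3. Step 2 — apply |x|_p = p^{-v_p(x)} = 7^{-3} = 1/343.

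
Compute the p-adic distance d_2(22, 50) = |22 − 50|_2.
d_2(22, 50) = 1/4

Step 1 — x − y = 22 − 50 = -28. Step 2 — v_2(-28) = 2 (factor: -28 = −(2^2 · 7); the sign does not affect v_p). Step 3 — |x − y|_2 = 2^{-2} = 1/4.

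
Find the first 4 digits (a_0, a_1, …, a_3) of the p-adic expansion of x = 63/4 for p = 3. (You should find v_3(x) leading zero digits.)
(a_0, …, a_3) = (0, 0, 1, 1)

v_3(63/4) = 2, so a_0 = ... = a_1 = 0. Factor out: x = 3^2 · u with u = 7/4 a unit in ℤ_3. Expand u iteratively via a_{v+i} = u_i mod 3, u_{i+1} = (u_i − a_{v+i})/3:
  u_0 = 7/4;  a_2 = 1;  u_1 = (u_0 − 1)/3 = 1/4
  u_1 = 1/4;  a_3 = 1;  u_2 = (u_1 − 1)/3 = -1/4
Digits: (0, 0, 1, 1).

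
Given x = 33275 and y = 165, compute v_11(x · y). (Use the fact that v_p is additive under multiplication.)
v_11(5490375) = 4

v_p(x) = 3 (factor: 33275 = 11^3 · 25); v_p(y) = 1 (factor: 165 = 11^1 · 15). Additivity: v_p(xy) = v_p(x) + v_p(y) = 3 + 1 = 4. (Direct check: xy = 5490375 = 11^4 · (375).)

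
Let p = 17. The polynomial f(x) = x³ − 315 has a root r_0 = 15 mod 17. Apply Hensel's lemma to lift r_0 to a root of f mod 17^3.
r_2 = 916 (mod 4913)

Hensel: r_{i+1} = r_i − f(r_i)/f′(r_i) mod 17^{i+2}, where f′(x) = 3x². Iterate:
  r_0 = 15 (mod 17)
  r_1 = 49 (mod 289)
  r_2 = 916 (mod 4913)
Final: r = 916 with f(r) ≡ 0 mod 17^3.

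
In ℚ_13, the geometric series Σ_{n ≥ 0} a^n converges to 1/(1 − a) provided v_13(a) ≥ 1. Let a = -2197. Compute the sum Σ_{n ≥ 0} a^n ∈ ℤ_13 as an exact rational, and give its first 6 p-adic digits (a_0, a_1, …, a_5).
Σ a^n = 1/(1 − a) = 1/2198;  first 6 digits = (1, 0, 0, 12, 12, 12)

v_13(a) = 3 ≥ 1, so the series converges in ℤ_13 to 1/(1 − a) = 1/(1 − (-2197)) = 1/2198. Expand this rational in ℤ_13: compute digits iteratively via d_i = x_i mod 13, x_{i+1} = (x_i − d_i)/13. The first 6 digits are (1, 0, 0, 12, 12, 12).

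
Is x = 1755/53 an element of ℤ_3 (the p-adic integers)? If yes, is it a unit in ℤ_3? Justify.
x ∈ ℤ_3 but not a unit; v_3(x) = 3 > 0

ℤ_3 = {x ∈ ℚ_3 : v_3(x) ≥ 0} and ℤ_3^× = {x ∈ ℤ_3 : v_3(x) = 0}. Here v_3(1755/53) = v_3(num) − v_3(den) = 3; compare against these criteria.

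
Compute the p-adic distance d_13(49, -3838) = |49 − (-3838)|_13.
d_13(49, -3838) = 1/169

Step 1 — x − y = 49 − (-3838) = 3887. Step 2 — v_13(3887) = 2 (factor: 3887 = (13^2 · 23); the sign does not affect v_p). Step 3 — |x − y|_13 = 13^{-2} = 1/169.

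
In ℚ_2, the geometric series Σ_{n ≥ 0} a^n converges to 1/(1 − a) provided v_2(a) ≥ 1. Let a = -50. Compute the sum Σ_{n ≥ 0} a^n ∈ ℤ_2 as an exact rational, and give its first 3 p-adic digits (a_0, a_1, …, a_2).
Σ a^n = 1/(1 − a) = 1/51;  first 3 digits = (1, 1, 0)

v_2(a) = 1 ≥ 1, so the series converges in ℤ_2 to 1/(1 − a) = 1/(1 − (-50)) = 1/51. Expand this rational in ℤ_2: compute digits iteratively via d_i = x_i mod 2, x_{i+1} = (x_i − d_i)/2. The first 3 digits are (1, 1, 0).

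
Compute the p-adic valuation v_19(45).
v_19(45) = 0

v_19(n) is the largest exponent k such that 19^k divides n. Factor out: 45 = 19^0 · 45. (Sign doesn't affect v_p.) So v_19(45) = 0.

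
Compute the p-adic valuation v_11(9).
v_11(9) = 0

v_11(n) is the largest exponent k such that 11^k divides n. Factor out: 9 = 11^0 · 9. (Sign doesn't affect v_p.) So v_11(9) = 0.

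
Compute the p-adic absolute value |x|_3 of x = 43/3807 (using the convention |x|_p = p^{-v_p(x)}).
|43/3807|_3 = 81

Step 1 — compute v_3(x) by factoring powers of 3 out of the numerator and denominator: v_3(43/3807) = -4. Step 2 — apply |x|_p = p^{-v_p(x)} = 3^{4} = 81.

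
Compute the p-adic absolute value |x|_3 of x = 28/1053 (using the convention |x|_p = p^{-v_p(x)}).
|28/1053|_3 = 81

Step 1 — compute v_3(x) by factoring powers of 3 out of the numerator and denominator: v_3(28/1053) = -4. Step 2 — apply |x|_p = p^{-v_p(x)} = 3^{4} = 81.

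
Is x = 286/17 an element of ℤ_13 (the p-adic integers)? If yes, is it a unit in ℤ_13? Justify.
x ∈ ℤ_13 but not a unit; v_13(x) = 1 > 0

ℤ_13 = {x ∈ ℚ_13 : v_13(x) ≥ 0} and ℤ_13^× = {x ∈ ℤ_13 : v_13(x) = 0}. Here v_13(286/17) = v_13(num) − v_13(den) = 1; compare against these criteria.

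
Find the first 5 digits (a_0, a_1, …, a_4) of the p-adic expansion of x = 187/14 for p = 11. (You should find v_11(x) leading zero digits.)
(a_0, …, a_4) = (0, 2, 7, 8, 0)

v_11(187/14) = 1, so a_0 = ... = a_0 = 0. Factor out: x = 11^1 · u with u = 17/14 a unit in ℤ_11. Expand u iteratively via a_{v+i} = u_i mod 11, u_{i+1} = (u_i − a_{v+i})/11:
  u_0 = 17/14;  a_1 = 2;  u_1 = (u_0 − 2)/11 = -1/14
  u_1 = -1/14;  a_2 = 7;  u_2 = (u_1 − 7)/11 = -9/14
  u_2 = -9/14;  a_3 = 8;  u_3 = (u_2 − 8)/11 = -11/14
  u_3 = -11/14;  a_4 = 0;  u_4 = (u_3 − 0)/11 = -1/14
Digits: (0, 2, 7, 8, 0).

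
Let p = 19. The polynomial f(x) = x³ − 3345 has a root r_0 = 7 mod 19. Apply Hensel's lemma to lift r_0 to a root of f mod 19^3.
r_2 = 4244 (mod 6859)

Hensel: r_{i+1} = r_i − f(r_i)/f′(r_i) mod 19^{i+2}, where f′(x) = 3x². Iterate:
  r_0 = 7 (mod 19)
  r_1 = 273 (mod 361)
  r_2 = 4244 (mod 6859)
Final: r = 4244 with f(r) ≡ 0 mod 19^3.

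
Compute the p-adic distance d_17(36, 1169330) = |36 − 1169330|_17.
d_17(36, 1169330) = 1/83521

Step 1 — x − y = 36 − 1169330 = -1169294. Step 2 — v_17(-1169294) = 4 (factor: -1169294 = −(17^4 · 14); the sign does not affect v_p). Step 3 — |x − y|_17 = 17^{-4} = 1/83521.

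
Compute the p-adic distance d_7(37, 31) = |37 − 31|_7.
d_7(37, 31) = 1

Step 1 — x − y = 37 − 31 = 6. Step 2 — v_7(6) = 0 (factor: 6 = (7^0 · 6); the sign does not affect v_p). Step 3 — |x − y|_7 = 7^{0} = 1.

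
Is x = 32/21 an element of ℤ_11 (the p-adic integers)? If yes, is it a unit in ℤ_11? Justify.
x ∈ ℤ_11^× (unit); v_11(x) = 0

ℤ_11 = {x ∈ ℚ_11 : v_11(x) ≥ 0} and ℤ_11^× = {x ∈ ℤ_11 : v_11(x) = 0}. Here v_11(32/21) = v_11(num) − v_11(den) = 0; compare against these criteria.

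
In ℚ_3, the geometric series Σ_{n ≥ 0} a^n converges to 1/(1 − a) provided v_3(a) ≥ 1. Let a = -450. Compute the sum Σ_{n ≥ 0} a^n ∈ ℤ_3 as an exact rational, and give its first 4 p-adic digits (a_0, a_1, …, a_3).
Σ a^n = 1/(1 − a) = 1/451;  first 4 digits = (1, 0, 1, 1)

v_3(a) = 2 ≥ 1, so the series converges in ℤ_3 to 1/(1 − a) = 1/(1 − (-450)) = 1/451. Expand this rational in ℤ_3: compute digits iteratively via d_i = x_i mod 3, x_{i+1} = (x_i − d_i)/3. The first 4 digits are (1, 0, 1, 1).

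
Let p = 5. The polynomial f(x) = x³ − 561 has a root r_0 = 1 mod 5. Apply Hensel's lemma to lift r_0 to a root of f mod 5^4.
r_3 = 621 (mod 625)

Hensel: r_{i+1} = r_i − f(r_i)/f′(r_i) mod 5^{i+2}, where f′(x) = 3x². Iterate:
  r_0 = 1 (mod 5)
  r_1 = 21 (mod 25)
  r_2 = 121 (mod 125)
  r_3 = 621 (mod 625)
Final: r = 621 with f(r) ≡ 0 mod 5^4.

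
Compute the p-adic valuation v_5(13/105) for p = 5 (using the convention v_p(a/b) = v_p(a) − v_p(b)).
v_5(13/105) = -1

Factor powers of 5 from the numerator and denominator of the reduced fraction: 13 = 5^0 · 13 and 105 = 5^1 · 21. Apply v_p(a/b) = v_p(a) − v_p(b): v_5(13/105) = 0 − 1 = -1.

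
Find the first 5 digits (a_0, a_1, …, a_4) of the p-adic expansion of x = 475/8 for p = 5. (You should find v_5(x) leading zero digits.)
(a_0, …, a_4) = (0, 0, 3, 3, 0)

v_5(475/8) = 2, so a_0 = ... = a_1 = 0. Factor out: x = 5^2 · u with u = 19/8 a unit in ℤ_5. Expand u iteratively via a_{v+i} = u_i mod 5, u_{i+1} = (u_i − a_{v+i})/5:
  u_0 = 19/8;  a_2 = 3;  u_1 = (u_0 − 3)/5 = -1/8
  u_1 = -1/8;  a_3 = 3;  u_2 = (u_1 − 3)/5 = -5/8
  u_2 = -5/8;  a_4 = 0;  u_3 = (u_2 − 0)/5 = -1/8
Digits: (0, 0, 3, 3, 0).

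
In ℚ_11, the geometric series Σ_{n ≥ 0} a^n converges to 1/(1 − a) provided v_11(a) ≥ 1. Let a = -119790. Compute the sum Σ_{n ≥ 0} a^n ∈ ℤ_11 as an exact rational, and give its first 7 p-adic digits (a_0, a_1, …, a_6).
Σ a^n = 1/(1 − a) = 1/119791;  first 7 digits = (1, 0, 0, 9, 2, 10, 3)

v_11(a) = 3 ≥ 1, so the series converges in ℤ_11 to 1/(1 − a) = 1/(1 − (-119790)) = 1/119791. Expand this rational in ℤ_11: compute digits iteratively via d_i = x_i mod 11, x_{i+1} = (x_i − d_i)/11. The first 7 digits are (1, 0, 0, 9, 2, 10, 3).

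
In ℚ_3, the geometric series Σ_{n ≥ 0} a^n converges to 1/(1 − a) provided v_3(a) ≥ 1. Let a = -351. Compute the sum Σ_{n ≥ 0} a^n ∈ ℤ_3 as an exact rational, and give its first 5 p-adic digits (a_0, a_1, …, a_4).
Σ a^n = 1/(1 − a) = 1/352;  first 5 digits = (1, 0, 0, 2, 1)

v_3(a) = 3 ≥ 1, so the series converges in ℤ_3 to 1/(1 − a) = 1/(1 − (-351)) = 1/352. Expand this rational in ℤ_3: compute digits iteratively via d_i = x_i mod 3, x_{i+1} = (x_i − d_i)/3. The first 5 digits are (1, 0, 0, 2, 1).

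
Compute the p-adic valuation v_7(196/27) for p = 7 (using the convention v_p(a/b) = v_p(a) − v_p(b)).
v_7(196/27) = 2

Factor powers of 7 from the numerator and denominator of the reduced fraction: 196 = 7^2 · 4 and 27 = 7^0 · 27. Apply v_p(a/b) = v_p(a) − v_p(b): v_7(196/27) = 2 − 0 = 2.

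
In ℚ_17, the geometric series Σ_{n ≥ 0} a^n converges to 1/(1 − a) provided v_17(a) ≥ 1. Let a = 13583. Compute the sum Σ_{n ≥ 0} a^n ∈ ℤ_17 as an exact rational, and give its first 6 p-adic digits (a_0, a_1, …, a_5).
Σ a^n = 1/(1 − a) = -1/13582;  first 6 digits = (1, 0, 13, 2, 16, 10)

v_17(a) = 2 ≥ 1, so the series converges in ℤ_17 to 1/(1 − a) = 1/(1 − 13583) = -1/13582. Expand this rational in ℤ_17: compute digits iteratively via d_i = x_i mod 17, x_{i+1} = (x_i − d_i)/17. The first 6 digits are (1, 0, 13, 2, 16, 10).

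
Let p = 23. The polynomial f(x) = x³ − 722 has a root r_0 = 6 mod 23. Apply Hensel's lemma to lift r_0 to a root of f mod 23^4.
r_3 = 165813 (mod 279841)

Hensel: r_{i+1} = r_i − f(r_i)/f′(r_i) mod 23^{i+2}, where f′(x) = 3x². Iterate:
  r_0 = 6 (mod 23)
  r_1 = 236 (mod 529)
  r_2 = 7642 (mod 12167)
  r_3 = 165813 (mod 279841)
Final: r = 165813 with f(r) ≡ 0 mod 23^4.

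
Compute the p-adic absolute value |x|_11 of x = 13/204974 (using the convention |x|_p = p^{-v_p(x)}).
|13/204974|_11 = 14641

Step 1 — compute v_11(x) by factoring powers of 11 out of the numerator and denominator: v_11(13/204974) = -4. Step 2 — apply |x|_p = p^{-v_p(x)} = 11^{4} = 14641.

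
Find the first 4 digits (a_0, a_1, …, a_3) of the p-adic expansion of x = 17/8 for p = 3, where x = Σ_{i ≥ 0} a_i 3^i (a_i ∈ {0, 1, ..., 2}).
(a_0, …, a_3) = (1, 0, 2, 2)

v_3(17/8) = 0 (numerator and denominator both coprime to 3), so x ∈ ℤ_3^×. Compute digits iteratively via a_i = x_i mod 3, x_{i+1} = (x_i − a_i)/3, with x_0 = x:
  x_0 = 17/8;  a_0 = 1;  x_1 = (x_0 − 1)/3 = 3/8
  x_1 = 3/8;  a_1 = 0;  x_2 = (x_1 − 0)/3 = 1/8
  x_2 = 1/8;  a_2 = 2;  x_3 = (x_2 − 2)/3 = -5/8
  x_3 = -5/8;  a_3 = 2;  x_4 = (x_3 − 2)/3 = -7/8
Digits: (1, 0, 2, 2).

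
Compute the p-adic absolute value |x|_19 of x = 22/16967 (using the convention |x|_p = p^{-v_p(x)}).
|22/16967|_19 = 361

Step 1 — compute v_19(x) by factoring powers of 19 out of the numerator and denominator: v_19(22/16967) = -2. Step 2 — apply |x|_p = p^{-v_p(x)} = 19^{2} = 361.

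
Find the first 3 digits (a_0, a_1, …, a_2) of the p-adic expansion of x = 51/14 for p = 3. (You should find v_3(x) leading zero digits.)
(a_0, …, a_2) = (0, 1, 2)

v_3(51/14) = 1, so a_0 = ... = a_0 = 0. Factor out: x = 3^1 · u with u = 17/14 a unit in ℤ_3. Expand u iteratively via a_{v+i} = u_i mod 3, u_{i+1} = (u_i − a_{v+i})/3:
  u_0 = 17/14;  a_1 = 1;  u_1 = (u_0 − 1)/3 = 1/14
  u_1 = 1/14;  a_2 = 2;  u_2 = (u_1 − 2)/3 = -9/14
Digits: (0, 1, 2).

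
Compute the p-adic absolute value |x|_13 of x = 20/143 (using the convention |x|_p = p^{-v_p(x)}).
|20/143|_13 = 13

Step 1 — compute v_13(x) by factoring powers of 13 out of the numerator and denominator: v_13(20/143) = -1. Step 2 — apply |x|_p = p^{-v_p(x)} = 13^{1} = 13.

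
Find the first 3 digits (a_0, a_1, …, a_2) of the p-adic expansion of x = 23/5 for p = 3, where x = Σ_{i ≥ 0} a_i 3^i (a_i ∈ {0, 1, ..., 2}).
(a_0, …, a_2) = (1, 0, 1)

v_3(23/5) = 0 (numerator and denominator both coprime to 3), so x ∈ ℤ_3^×. Compute digits iteratively via a_i = x_i mod 3, x_{i+1} = (x_i − a_i)/3, with x_0 = x:
  x_0 = 23/5;  a_0 = 1;  x_1 = (x_0 − 1)/3 = 6/5
  x_1 = 6/5;  a_1 = 0;  x_2 = (x_1 − 0)/3 = 2/5
  x_2 = 2/5;  a_2 = 1;  x_3 = (x_2 − 1)/3 = -1/5
Digits: (1, 0, 1).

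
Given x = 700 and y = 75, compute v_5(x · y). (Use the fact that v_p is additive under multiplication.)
v_5(52500) = 4

v_p(x) = 2 (factor: 700 = 5^2 · 28); v_p(y) = 2 (factor: 75 = 5^2 · 3). Additivity: v_p(xy) = v_p(x) + v_p(y) = 2 + 2 = 4. (Direct check: xy = 52500 = 5^4 · (84).)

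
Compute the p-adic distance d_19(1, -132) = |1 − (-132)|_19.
d_19(1, -132) = 1/19

Step 1 — x − y = 1 − (-132) = 133. Step 2 — v_19(133) = 1 (factor: 133 = (19^1 · 7); the sign does not affect v_p). Step 3 — |x − y|_19 = 19^{-1} = 1/19.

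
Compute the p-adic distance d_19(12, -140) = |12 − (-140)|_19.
d_19(12, -140) = 1/19

Step 1 — x − y = 12 − (-140) = 152. Step 2 — v_19(152) = 1 (factor: 152 = (19^1 · 8); the sign does not affect v_p). Step 3 — |x − y|_19 = 19^{-1} = 1/19.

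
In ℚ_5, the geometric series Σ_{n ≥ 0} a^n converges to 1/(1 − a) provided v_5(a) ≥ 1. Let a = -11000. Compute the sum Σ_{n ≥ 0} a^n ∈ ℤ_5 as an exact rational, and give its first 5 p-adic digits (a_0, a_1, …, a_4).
Σ a^n = 1/(1 − a) = 1/11001;  first 5 digits = (1, 0, 0, 2, 2)

v_5(a) = 3 ≥ 1, so the series converges in ℤ_5 to 1/(1 − a) = 1/(1 − (-11000)) = 1/11001. Expand this rational in ℤ_5: compute digits iteratively via d_i = x_i mod 5, x_{i+1} = (x_i − d_i)/5. The first 5 digits are (1, 0, 0, 2, 2).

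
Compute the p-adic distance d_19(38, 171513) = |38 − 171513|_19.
d_19(38, 171513) = 1/6859

Step 1 — x − y = 38 − 171513 = -171475. Step 2 — v_19(-171475) = 3 (factor: -171475 = −(19^3 · 25); the sign does not affect v_p). Step 3 — |x − y|_19 = 19^{-3} = 1/6859.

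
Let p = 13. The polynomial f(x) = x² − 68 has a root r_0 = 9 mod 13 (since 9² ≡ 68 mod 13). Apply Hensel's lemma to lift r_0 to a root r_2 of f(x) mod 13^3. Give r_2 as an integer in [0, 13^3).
r_2 = 750 (mod 2197)

Hensel's recurrence: r_{i+1} = r_i − f(r_i)·(f′(r_i))^{-1} mod 13^{i+2}, with f′(x) = 2x. Iterate:
  r_0 = 9 (mod 13)
  r_1 = 74 (mod 169)
  r_2 = 750 (mod 2197)
Final: r_2 = 750, and one checks f(r_2) ≡ 0 mod 13^3.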